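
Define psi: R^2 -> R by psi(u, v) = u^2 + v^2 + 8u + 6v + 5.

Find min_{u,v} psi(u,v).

-20

psi(u,v) separates as P(u) + Q(v) + 5, so its minimum is min P + min Q + 5.
P'(u) = 2u + 8 vanishes at u ∈ {-4}; Q'(v) = 2v + 6 vanishes at v ∈ {-3}.
Local minima of P (where P''>0): P(-4)=-16. Local minima of Q: Q(-3)=-9.
So the global minimum of psi is P(-4) + Q(-3) + 5 = -16 − 9 + 5 = -20, attained at (-4, -3).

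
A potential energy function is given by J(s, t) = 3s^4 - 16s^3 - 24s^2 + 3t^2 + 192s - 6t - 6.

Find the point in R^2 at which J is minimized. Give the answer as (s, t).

J(s,t) separates as P(s) + Q(t) − 6, so its minimum is min P + min Q − 6.
P'(s) = 12(s - 4)(s - 2)(s + 2) vanishes at s ∈ {-2, 2, 4}; Q'(t) = 6(t - 1) vanishes at t ∈ {1}.
Local minima of P (where P''>0): P(-2)=-304, P(4)=128. Local minima of Q: Q(1)=-3.
So the global minimum of J is P(-2) + Q(1) − 6 = -304 − 3 − 6 = -313, attained at (-2, 1).

(-2, 1)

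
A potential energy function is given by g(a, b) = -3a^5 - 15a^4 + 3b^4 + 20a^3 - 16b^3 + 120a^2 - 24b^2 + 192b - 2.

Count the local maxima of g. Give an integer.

g separates as a function of a plus a function of b, so ∇g=0 decouples.
∂g/∂a = -15a(a - 2)(a + 2)(a + 4) = 0 at a ∈ {-4, -2, 0, 2}; ∂g/∂b = 12(b - 4)(b - 2)(b + 2) = 0 at b ∈ {-2, 2, 4}.
The Hessian is diagonal: diag(g_aa, g_bb). Second derivatives: g_aa(-4)=720, g_aa(-2)=-240, g_aa(0)=240, g_aa(2)=-720; g_bb(-2)=288, g_bb(2)=-96, g_bb(4)=144.
Local maxima occur where both diagonal entries negative: (-2, 2), (2, 2). Count: 2.

2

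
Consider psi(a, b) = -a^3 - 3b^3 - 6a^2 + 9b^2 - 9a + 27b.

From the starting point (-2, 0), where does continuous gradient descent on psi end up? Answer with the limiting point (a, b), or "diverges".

(-3, -1)

psi is separable, so gradient descent decouples: a follows -∂psi/∂a, b follows -∂psi/∂b.
∂psi/∂a = -3(a + 1)(a + 3); at a=-2 this is 3, so a decreases.
∂psi/∂b = -9(b - 3)(b + 1); at b=0 this is 27, so b decreases.
a converges to its nearest critical value -3 (a local min of the a-part); b converges to -1. The iterate converges to (-3, -1).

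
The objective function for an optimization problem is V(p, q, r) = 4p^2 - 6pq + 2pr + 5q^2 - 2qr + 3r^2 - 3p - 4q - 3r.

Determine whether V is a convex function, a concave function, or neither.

V is quadratic, so its Hessian is the constant matrix H = [[8, -6, 2], [-6, 10, -2], [2, -2, 6]].
Leading principal minors: 8, 44, 240.
All positive ⇒ H ≻ 0 ⇒ convex.

convex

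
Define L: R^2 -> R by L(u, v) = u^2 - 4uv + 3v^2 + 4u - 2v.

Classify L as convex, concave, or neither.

neither

L is quadratic, so its Hessian is the constant matrix H = [[2, -4], [-4, 6]].
det(H) = -4, tr(H) = 8.
det(H) < 0, so H is indefinite: neither convex nor concave.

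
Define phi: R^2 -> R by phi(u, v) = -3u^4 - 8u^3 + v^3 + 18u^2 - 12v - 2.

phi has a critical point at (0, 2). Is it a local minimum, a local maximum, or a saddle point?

The mixed partial ∂²phi/∂u∂v is 0, so the Hessian at any point is diag(phi_uu, phi_vv) = diag(12(-3u^2 - 4u + 3), 6v).
At (0, 2): H = diag(36, 12).
Both eigenvalues are positive, so H is positive definite: a local minimum.

local minimum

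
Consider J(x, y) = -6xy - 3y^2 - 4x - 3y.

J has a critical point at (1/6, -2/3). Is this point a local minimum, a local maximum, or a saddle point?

saddle point

The Hessian of J is constant: H = [[0, -6], [-6, -6]].
det(H) = 0·(-6) − (-6)² = -36.
Since det(H) < 0, H is indefinite and the critical point is a saddle point.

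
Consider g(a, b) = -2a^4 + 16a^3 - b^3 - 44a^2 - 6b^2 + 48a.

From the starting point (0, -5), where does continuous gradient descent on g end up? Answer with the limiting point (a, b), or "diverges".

diverges

g is separable, so gradient descent decouples: a follows -∂g/∂a, b follows -∂g/∂b.
∂g/∂a = -8(a - 3)(a - 2)(a - 1); at a=0 this is 48, so a decreases.
∂g/∂b = -3b(b + 4); at b=-5 this is -15, so b increases.
The a-coordinate has no critical point in that direction and runs off to infinity.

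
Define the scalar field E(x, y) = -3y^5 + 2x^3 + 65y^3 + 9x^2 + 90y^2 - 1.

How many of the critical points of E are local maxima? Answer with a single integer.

E separates as a function of x plus a function of y, so ∇E=0 decouples.
∂E/∂x = 6x(x + 3) = 0 at x ∈ {-3, 0}; ∂E/∂y = -15y(y - 4)(y + 1)(y + 3) = 0 at y ∈ {-3, -1, 0, 4}.
The Hessian is diagonal: diag(E_xx, E_yy). Second derivatives: E_xx(-3)=-18, E_xx(0)=18; E_yy(-3)=630, E_yy(-1)=-150, E_yy(0)=180, E_yy(4)=-2100.
Local maxima occur where both diagonal entries negative: (-3, -1), (-3, 4). Count: 2.

2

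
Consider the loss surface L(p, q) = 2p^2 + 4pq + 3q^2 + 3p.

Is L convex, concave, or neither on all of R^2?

convex

L is quadratic, so its Hessian is the constant matrix H = [[4, 4], [4, 6]].
det(H) = 8, tr(H) = 10.
det(H) > 0 and tr(H) > 0, so H is positive definite everywhere: convex.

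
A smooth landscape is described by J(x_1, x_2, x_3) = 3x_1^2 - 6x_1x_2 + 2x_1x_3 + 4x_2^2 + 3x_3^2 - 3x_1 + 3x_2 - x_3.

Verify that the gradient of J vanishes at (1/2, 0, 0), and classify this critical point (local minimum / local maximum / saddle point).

local minimum

∇J = (6x_1 - 6x_2 + 2x_3 - 3, -6x_1 + 8x_2 + 3, 2x_1 + 6x_3 - 1); substituting (1/2, 0, 0) gives ∇J = (0, 0, 0), so (1/2, 0, 0) is indeed a critical point.
The Hessian is constant: H = [[6, -6, 2], [-6, 8, 0], [2, 0, 6]].
Leading principal minors: Δ₁ = 6, Δ₂ = 12, Δ₃ = 40.
All leading minors are positive, so H is positive definite: a local minimum.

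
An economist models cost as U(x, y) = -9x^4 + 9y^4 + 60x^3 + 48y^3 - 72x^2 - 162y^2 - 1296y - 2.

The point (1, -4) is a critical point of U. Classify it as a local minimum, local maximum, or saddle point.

local minimum

The mixed partial ∂²U/∂x∂y is 0, so the Hessian at any point is diag(U_xx, U_yy) = diag(36(-3x^2 + 10x - 4), 36(3y^2 + 8y - 9)).
At (1, -4): H = diag(108, 252).
Both eigenvalues are positive, so H is positive definite: a local minimum.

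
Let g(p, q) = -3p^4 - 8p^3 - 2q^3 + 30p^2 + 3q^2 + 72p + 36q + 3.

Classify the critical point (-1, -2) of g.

The mixed partial ∂²g/∂p∂q is 0, so the Hessian at any point is diag(g_pp, g_qq) = diag(12(-3p^2 - 4p + 5), 6(-2q + 1)).
At (-1, -2): H = diag(72, 30).
Both eigenvalues are positive, so H is positive definite: a local minimum.

local minimum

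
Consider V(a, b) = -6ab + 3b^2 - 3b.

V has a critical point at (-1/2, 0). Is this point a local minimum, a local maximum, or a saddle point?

saddle point

The Hessian of V is constant: H = [[0, -6], [-6, 6]].
det(H) = 0·6 − (-6)² = -36.
Since det(H) < 0, H is indefinite and the critical point is a saddle point.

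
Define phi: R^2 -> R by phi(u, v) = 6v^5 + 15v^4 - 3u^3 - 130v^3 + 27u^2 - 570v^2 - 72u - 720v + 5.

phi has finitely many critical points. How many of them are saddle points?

phi separates as a function of u plus a function of v, so ∇phi=0 decouples.
∂phi/∂u = -9(u - 4)(u - 2) = 0 at u ∈ {2, 4}; ∂phi/∂v = 30(v - 4)(v + 1)(v + 2)(v + 3) = 0 at v ∈ {-3, -2, -1, 4}.
The Hessian is diagonal: diag(phi_uu, phi_vv). Second derivatives: phi_uu(2)=18, phi_uu(4)=-18; phi_vv(-3)=-420, phi_vv(-2)=180, phi_vv(-1)=-300, phi_vv(4)=6300.
Saddle points occur where the two diagonal entries have opposite signs: (2, -3), (2, -1), (4, -2), (4, 4). Count: 4.

4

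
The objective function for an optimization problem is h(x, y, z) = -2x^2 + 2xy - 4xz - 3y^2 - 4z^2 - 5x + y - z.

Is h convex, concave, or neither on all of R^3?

h is quadratic, so its Hessian is the constant matrix H = [[-4, 2, -4], [2, -6, 0], [-4, 0, -8]].
Leading principal minors: -4, 20, -64.
Signs alternate −, +, − ⇒ H ≺ 0 ⇒ concave.

concave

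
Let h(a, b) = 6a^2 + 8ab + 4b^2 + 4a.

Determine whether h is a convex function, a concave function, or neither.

h is quadratic, so its Hessian is the constant matrix H = [[12, 8], [8, 8]].
det(H) = 32, tr(H) = 20.
det(H) > 0 and tr(H) > 0, so H is positive definite everywhere: convex.

convex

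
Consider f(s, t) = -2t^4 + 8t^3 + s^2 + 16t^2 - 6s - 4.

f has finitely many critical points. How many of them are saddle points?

f separates as a function of s plus a function of t, so ∇f=0 decouples.
∂f/∂s = 2(s - 3) = 0 at s ∈ {3}; ∂f/∂t = -8t(t - 4)(t + 1) = 0 at t ∈ {-1, 0, 4}.
The Hessian is diagonal: diag(f_ss, f_tt). Second derivatives: f_ss(3)=2; f_tt(-1)=-40, f_tt(0)=32, f_tt(4)=-160.
Saddle points occur where the two diagonal entries have opposite signs: (3, -1), (3, 4). Count: 2.

2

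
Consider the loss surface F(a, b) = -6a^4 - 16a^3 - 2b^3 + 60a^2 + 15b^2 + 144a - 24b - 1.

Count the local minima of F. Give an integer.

1

F separates as a function of a plus a function of b, so ∇F=0 decouples.
∂F/∂a = -24(a - 2)(a + 1)(a + 3) = 0 at a ∈ {-3, -1, 2}; ∂F/∂b = -6(b - 4)(b - 1) = 0 at b ∈ {1, 4}.
The Hessian is diagonal: diag(F_aa, F_bb). Second derivatives: F_aa(-3)=-240, F_aa(-1)=144, F_aa(2)=-360; F_bb(1)=18, F_bb(4)=-18.
Local minima occur where both diagonal entries positive: (-1, 1). Count: 1.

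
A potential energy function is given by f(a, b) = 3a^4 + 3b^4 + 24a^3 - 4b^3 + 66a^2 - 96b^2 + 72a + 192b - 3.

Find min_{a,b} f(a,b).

-1310

f(a,b) separates as P(a) + Q(b) − 3, so its minimum is min P + min Q − 3.
P'(a) = 12(a + 1)(a + 2)(a + 3) vanishes at a ∈ {-3, -2, -1}; Q'(b) = 12(b - 4)(b - 1)(b + 4) vanishes at b ∈ {-4, 1, 4}.
Local minima of P (where P''>0): P(-3)=-27, P(-1)=-27. Local minima of Q: Q(-4)=-1280, Q(4)=-256.
So the global minimum of f is P(-3) + Q(-4) − 3 = -27 − 1280 − 3 = -1310, attained at (-3, -4).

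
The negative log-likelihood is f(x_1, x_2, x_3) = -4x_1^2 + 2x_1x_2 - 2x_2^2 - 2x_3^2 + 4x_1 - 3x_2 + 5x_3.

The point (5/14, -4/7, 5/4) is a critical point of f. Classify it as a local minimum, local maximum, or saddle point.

The Hessian is constant: H = [[-8, 2, 0], [2, -4, 0], [0, 0, -4]].
Leading principal minors: Δ₁ = -8, Δ₂ = 28, Δ₃ = -112.
The minors alternate sign starting negative (−, +, −), so H is negative definite: a local maximum.

local maximum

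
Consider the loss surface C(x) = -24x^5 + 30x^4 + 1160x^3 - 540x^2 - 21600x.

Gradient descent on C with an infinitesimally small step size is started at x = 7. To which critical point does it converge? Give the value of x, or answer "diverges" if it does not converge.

C'(x) = -120(x - 5)(x - 3)(x + 3)(x + 4), so C'(7) = -105600.
Gradient descent moves in the -C' direction, i.e. x is increasing.
There is no critical point above x=7, and C' keeps the same sign, so the iterate runs off to +∞.

diverges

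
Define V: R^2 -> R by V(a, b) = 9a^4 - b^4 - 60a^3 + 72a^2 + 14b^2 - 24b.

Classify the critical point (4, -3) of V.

The mixed partial ∂²V/∂a∂b is 0, so the Hessian at any point is diag(V_aa, V_bb) = diag(36(3a^2 - 10a + 4), 4(-3b^2 + 7)).
At (4, -3): H = diag(432, -80).
The eigenvalues have opposite signs, so H is indefinite: a saddle point.

saddle point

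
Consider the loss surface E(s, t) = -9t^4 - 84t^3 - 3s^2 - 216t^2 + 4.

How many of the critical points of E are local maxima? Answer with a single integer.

E separates as a function of s plus a function of t, so ∇E=0 decouples.
∂E/∂s = -6s = 0 at s ∈ {0}; ∂E/∂t = -36t(t + 3)(t + 4) = 0 at t ∈ {-4, -3, 0}.
The Hessian is diagonal: diag(E_ss, E_tt). Second derivatives: E_ss(0)=-6; E_tt(-4)=-144, E_tt(-3)=108, E_tt(0)=-432.
Local maxima occur where both diagonal entries negative: (0, -4), (0, 0). Count: 2.

2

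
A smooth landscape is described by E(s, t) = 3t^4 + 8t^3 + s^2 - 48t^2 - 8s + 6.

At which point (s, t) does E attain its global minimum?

(4, -4)

E(s,t) separates as P(s) + Q(t) + 6, so its minimum is min P + min Q + 6.
P'(s) = 2s - 8 vanishes at s ∈ {4}; Q'(t) = 12t(t - 2)(t + 4) vanishes at t ∈ {-4, 0, 2}.
Local minima of P (where P''>0): P(4)=-16. Local minima of Q: Q(-4)=-512, Q(2)=-80.
So the global minimum of E is P(4) + Q(-4) + 6 = -16 − 512 + 6 = -522, attained at (4, -4).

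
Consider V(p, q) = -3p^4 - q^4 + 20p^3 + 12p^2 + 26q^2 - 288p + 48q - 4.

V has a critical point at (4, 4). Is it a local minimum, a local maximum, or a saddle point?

The mixed partial ∂²V/∂p∂q is 0, so the Hessian at any point is diag(V_pp, V_qq) = diag(12(-3p^2 + 10p + 2), 4(-3q^2 + 13)).
At (4, 4): H = diag(-72, -140).
Both eigenvalues are negative, so H is negative definite: a local maximum.

local maximum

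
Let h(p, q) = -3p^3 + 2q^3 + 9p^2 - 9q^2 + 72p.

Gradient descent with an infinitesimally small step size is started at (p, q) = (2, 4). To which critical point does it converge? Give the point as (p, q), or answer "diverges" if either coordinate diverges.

(-2, 3)

h is separable, so gradient descent decouples: p follows -∂h/∂p, q follows -∂h/∂q.
∂h/∂p = -9(p - 4)(p + 2); at p=2 this is 72, so p decreases.
∂h/∂q = 6q(q - 3); at q=4 this is 24, so q decreases.
p converges to its nearest critical value -2 (a local min of the p-part); q converges to 3. The iterate converges to (-2, 3).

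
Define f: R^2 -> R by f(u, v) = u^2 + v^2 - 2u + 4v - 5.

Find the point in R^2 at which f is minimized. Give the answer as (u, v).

(1, -2)

f(u,v) separates as P(u) + Q(v) − 5, so its minimum is min P + min Q − 5.
P'(u) = 2u - 2 vanishes at u ∈ {1}; Q'(v) = 2v + 4 vanishes at v ∈ {-2}.
Local minima of P (where P''>0): P(1)=-1. Local minima of Q: Q(-2)=-4.
So the global minimum of f is P(1) + Q(-2) − 5 = -1 − 4 − 5 = -10, attained at (1, -2).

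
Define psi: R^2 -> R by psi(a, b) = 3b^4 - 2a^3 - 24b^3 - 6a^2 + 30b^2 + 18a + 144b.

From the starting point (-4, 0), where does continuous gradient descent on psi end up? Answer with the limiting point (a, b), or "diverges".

psi is separable, so gradient descent decouples: a follows -∂psi/∂a, b follows -∂psi/∂b.
∂psi/∂a = -6(a - 1)(a + 3); at a=-4 this is -30, so a increases.
∂psi/∂b = 12(b - 4)(b - 3)(b + 1); at b=0 this is 144, so b decreases.
a converges to its nearest critical value -3 (a local min of the a-part); b converges to -1. The iterate converges to (-3, -1).

(-3, -1)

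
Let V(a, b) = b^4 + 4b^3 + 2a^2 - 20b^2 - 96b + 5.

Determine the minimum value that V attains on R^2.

V(a,b) separates as P(a) + Q(b) + 5, so its minimum is min P + min Q + 5.
P'(a) = 4a vanishes at a ∈ {0}; Q'(b) = 4(b - 3)(b + 2)(b + 4) vanishes at b ∈ {-4, -2, 3}.
Local minima of P (where P''>0): P(0)=0. Local minima of Q: Q(-4)=64, Q(3)=-279.
So the global minimum of V is P(0) + Q(3) + 5 = 0 − 279 + 5 = -274, attained at (0, 3).

-274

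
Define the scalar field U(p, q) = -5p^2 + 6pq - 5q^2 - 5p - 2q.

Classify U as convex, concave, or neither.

concave

U is quadratic, so its Hessian is the constant matrix H = [[-10, 6], [6, -10]].
det(H) = 64, tr(H) = -20.
det(H) > 0 and tr(H) < 0, so H is negative definite everywhere: concave.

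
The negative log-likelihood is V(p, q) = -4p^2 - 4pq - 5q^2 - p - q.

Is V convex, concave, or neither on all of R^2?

V is quadratic, so its Hessian is the constant matrix H = [[-8, -4], [-4, -10]].
det(H) = 64, tr(H) = -18.
det(H) > 0 and tr(H) < 0, so H is negative definite everywhere: concave.

concave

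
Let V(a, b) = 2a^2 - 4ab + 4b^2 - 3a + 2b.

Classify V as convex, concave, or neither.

V is quadratic, so its Hessian is the constant matrix H = [[4, -4], [-4, 8]].
det(H) = 16, tr(H) = 12.
det(H) > 0 and tr(H) > 0, so H is positive definite everywhere: convex.

convex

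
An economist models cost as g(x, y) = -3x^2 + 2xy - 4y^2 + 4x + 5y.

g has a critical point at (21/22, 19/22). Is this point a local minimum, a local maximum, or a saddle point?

local maximum

The Hessian of g is constant: H = [[-6, 2], [2, -8]].
det(H) = (-6)·(-8) − 2² = 44.
det(H) > 0 and tr(H) = -14 < 0, so H is negative definite and the point is a local maximum.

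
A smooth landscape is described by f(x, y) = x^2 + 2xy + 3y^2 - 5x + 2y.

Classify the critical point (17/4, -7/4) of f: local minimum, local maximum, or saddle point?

local minimum

The Hessian of f is constant: H = [[2, 2], [2, 6]].
det(H) = 2·6 − 2² = 8.
det(H) > 0 and tr(H) = 8 > 0, so H is positive definite and the point is a local minimum.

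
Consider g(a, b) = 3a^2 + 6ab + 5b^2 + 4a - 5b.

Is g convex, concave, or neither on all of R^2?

g is quadratic, so its Hessian is the constant matrix H = [[6, 6], [6, 10]].
det(H) = 24, tr(H) = 16.
det(H) > 0 and tr(H) > 0, so H is positive definite everywhere: convex.

convex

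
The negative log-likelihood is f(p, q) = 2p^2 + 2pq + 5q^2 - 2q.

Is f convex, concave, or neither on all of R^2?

convex

f is quadratic, so its Hessian is the constant matrix H = [[4, 2], [2, 10]].
det(H) = 36, tr(H) = 14.
det(H) > 0 and tr(H) > 0, so H is positive definite everywhere: convex.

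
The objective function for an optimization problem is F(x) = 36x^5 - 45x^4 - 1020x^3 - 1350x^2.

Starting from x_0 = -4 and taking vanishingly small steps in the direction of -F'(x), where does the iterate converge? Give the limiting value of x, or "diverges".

F'(x) = 180x(x - 5)(x + 1)(x + 3), so F'(-4) = 19440.
Gradient descent moves in the -F' direction, i.e. x is decreasing.
There is no critical point below x=-4, and F' keeps the same sign, so the iterate runs off to −∞.

diverges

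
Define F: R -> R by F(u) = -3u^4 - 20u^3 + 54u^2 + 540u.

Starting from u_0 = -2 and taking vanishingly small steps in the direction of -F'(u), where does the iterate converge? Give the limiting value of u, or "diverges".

F'(u) = -12(u - 3)(u + 3)(u + 5), so F'(-2) = 180.
Gradient descent moves in the -F' direction, i.e. u is decreasing.
The nearest critical point in that direction is u = -3, where F'' = 144 > 0 (a local minimum). The iterate converges there.

-3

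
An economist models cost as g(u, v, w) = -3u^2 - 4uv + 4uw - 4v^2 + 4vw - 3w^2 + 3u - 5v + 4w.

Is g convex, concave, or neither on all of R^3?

concave

g is quadratic, so its Hessian is the constant matrix H = [[-6, -4, 4], [-4, -8, 4], [4, 4, -6]].
Leading principal minors: -6, 32, -96.
Signs alternate −, +, − ⇒ H ≺ 0 ⇒ concave.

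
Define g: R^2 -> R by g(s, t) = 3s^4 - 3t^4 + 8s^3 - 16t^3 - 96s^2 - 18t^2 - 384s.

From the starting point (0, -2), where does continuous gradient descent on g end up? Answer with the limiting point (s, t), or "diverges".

g is separable, so gradient descent decouples: s follows -∂g/∂s, t follows -∂g/∂t.
∂g/∂s = 12(s - 4)(s + 2)(s + 4); at s=0 this is -384, so s increases.
∂g/∂t = -12t(t + 1)(t + 3); at t=-2 this is -24, so t increases.
s converges to its nearest critical value 4 (a local min of the s-part); t converges to -1. The iterate converges to (4, -1).

(4, -1)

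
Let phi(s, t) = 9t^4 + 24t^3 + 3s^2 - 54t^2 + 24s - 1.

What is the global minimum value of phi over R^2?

phi(s,t) separates as P(s) + Q(t) − 1, so its minimum is min P + min Q − 1.
P'(s) = 6s + 24 vanishes at s ∈ {-4}; Q'(t) = 36t(t - 1)(t + 3) vanishes at t ∈ {-3, 0, 1}.
Local minima of P (where P''>0): P(-4)=-48. Local minima of Q: Q(-3)=-405, Q(1)=-21.
So the global minimum of phi is P(-4) + Q(-3) − 1 = -48 − 405 − 1 = -454, attained at (-4, -3).

-454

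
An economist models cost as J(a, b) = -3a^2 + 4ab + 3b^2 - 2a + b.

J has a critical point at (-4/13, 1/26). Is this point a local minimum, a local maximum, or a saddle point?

The Hessian of J is constant: H = [[-6, 4], [4, 6]].
det(H) = (-6)·6 − 4² = -52.
Since det(H) < 0, H is indefinite and the critical point is a saddle point.

saddle point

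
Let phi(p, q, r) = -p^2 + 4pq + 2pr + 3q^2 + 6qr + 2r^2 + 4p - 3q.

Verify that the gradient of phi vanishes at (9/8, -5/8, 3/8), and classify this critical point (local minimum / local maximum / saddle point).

∇phi = (-2p + 4q + 2r + 4, 4p + 6q + 6r - 3, 2p + 6q + 4r); substituting (9/8, -5/8, 3/8) gives ∇phi = (0, 0, 0), so (9/8, -5/8, 3/8) is indeed a critical point.
The Hessian is constant: H = [[-2, 4, 2], [4, 6, 6], [2, 6, 4]].
Leading principal minors: Δ₁ = -2, Δ₂ = -28, Δ₃ = 32.
The minors fit neither the all-positive nor the alternating-sign pattern, so H is indefinite: a saddle point.

saddle point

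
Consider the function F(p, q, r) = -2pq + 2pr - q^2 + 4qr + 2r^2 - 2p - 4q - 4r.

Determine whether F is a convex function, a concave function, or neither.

neither

F is quadratic, so its Hessian is the constant matrix H = [[0, -2, 2], [-2, -2, 4], [2, 4, 4]].
Leading principal minors: 0, -4, -40.
Neither pattern holds ⇒ H is indefinite ⇒ neither convex nor concave.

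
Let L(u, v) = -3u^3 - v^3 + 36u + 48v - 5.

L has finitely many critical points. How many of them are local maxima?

1

L separates as a function of u plus a function of v, so ∇L=0 decouples.
∂L/∂u = -9(u - 2)(u + 2) = 0 at u ∈ {-2, 2}; ∂L/∂v = -3(v - 4)(v + 4) = 0 at v ∈ {-4, 4}.
The Hessian is diagonal: diag(L_uu, L_vv). Second derivatives: L_uu(-2)=36, L_uu(2)=-36; L_vv(-4)=24, L_vv(4)=-24.
Local maxima occur where both diagonal entries negative: (2, 4). Count: 1.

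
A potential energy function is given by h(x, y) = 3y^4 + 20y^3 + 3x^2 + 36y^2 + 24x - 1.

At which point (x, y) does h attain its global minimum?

h(x,y) separates as P(x) + Q(y) − 1, so its minimum is min P + min Q − 1.
P'(x) = 6x + 24 vanishes at x ∈ {-4}; Q'(y) = 12y(y + 2)(y + 3) vanishes at y ∈ {-3, -2, 0}.
Local minima of P (where P''>0): P(-4)=-48. Local minima of Q: Q(-3)=27, Q(0)=0.
So the global minimum of h is P(-4) + Q(0) − 1 = -48 + 0 − 1 = -49, attained at (-4, 0).

(-4, 0)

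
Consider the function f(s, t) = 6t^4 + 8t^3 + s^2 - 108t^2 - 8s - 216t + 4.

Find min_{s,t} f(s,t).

f(s,t) separates as P(s) + Q(t) + 4, so its minimum is min P + min Q + 4.
P'(s) = 2s - 8 vanishes at s ∈ {4}; Q'(t) = 24(t - 3)(t + 1)(t + 3) vanishes at t ∈ {-3, -1, 3}.
Local minima of P (where P''>0): P(4)=-16. Local minima of Q: Q(-3)=-54, Q(3)=-918.
So the global minimum of f is P(4) + Q(3) + 4 = -16 − 918 + 4 = -930, attained at (4, 3).

-930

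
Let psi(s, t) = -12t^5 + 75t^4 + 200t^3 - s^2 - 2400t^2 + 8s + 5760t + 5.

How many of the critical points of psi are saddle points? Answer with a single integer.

psi separates as a function of s plus a function of t, so ∇psi=0 decouples.
∂psi/∂s = -2(s - 4) = 0 at s ∈ {4}; ∂psi/∂t = -60(t - 4)(t - 3)(t - 2)(t + 4) = 0 at t ∈ {-4, 2, 3, 4}.
The Hessian is diagonal: diag(psi_ss, psi_tt). Second derivatives: psi_ss(4)=-2; psi_tt(-4)=20160, psi_tt(2)=-720, psi_tt(3)=420, psi_tt(4)=-960.
Saddle points occur where the two diagonal entries have opposite signs: (4, -4), (4, 3). Count: 2.

2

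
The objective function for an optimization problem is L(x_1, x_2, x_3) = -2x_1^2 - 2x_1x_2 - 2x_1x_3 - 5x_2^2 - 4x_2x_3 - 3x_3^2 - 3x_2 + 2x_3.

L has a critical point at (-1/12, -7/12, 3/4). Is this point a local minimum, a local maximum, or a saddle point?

local maximum

The Hessian is constant: H = [[-4, -2, -2], [-2, -10, -4], [-2, -4, -6]].
Leading principal minors: Δ₁ = -4, Δ₂ = 36, Δ₃ = -144.
The minors alternate sign starting negative (−, +, −), so H is negative definite: a local maximum.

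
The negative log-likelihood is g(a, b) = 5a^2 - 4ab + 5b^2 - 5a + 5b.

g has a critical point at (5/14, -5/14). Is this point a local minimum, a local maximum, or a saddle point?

local minimum

The Hessian of g is constant: H = [[10, -4], [-4, 10]].
det(H) = 10·10 − (-4)² = 84.
det(H) > 0 and tr(H) = 20 > 0, so H is positive definite and the point is a local minimum.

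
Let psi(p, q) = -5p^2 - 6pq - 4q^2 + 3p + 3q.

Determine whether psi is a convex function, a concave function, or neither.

psi is quadratic, so its Hessian is the constant matrix H = [[-10, -6], [-6, -8]].
det(H) = 44, tr(H) = -18.
det(H) > 0 and tr(H) < 0, so H is negative definite everywhere: concave.

concave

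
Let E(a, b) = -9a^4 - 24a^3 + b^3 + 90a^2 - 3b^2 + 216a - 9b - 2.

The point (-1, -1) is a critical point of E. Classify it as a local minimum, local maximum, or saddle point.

saddle point

The mixed partial ∂²E/∂a∂b is 0, so the Hessian at any point is diag(E_aa, E_bb) = diag(36(-3a^2 - 4a + 5), 6(b - 1)).
At (-1, -1): H = diag(216, -12).
The eigenvalues have opposite signs, so H is indefinite: a saddle point.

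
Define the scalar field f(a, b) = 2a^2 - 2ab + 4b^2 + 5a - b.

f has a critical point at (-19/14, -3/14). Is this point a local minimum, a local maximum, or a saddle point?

local minimum

The Hessian of f is constant: H = [[4, -2], [-2, 8]].
det(H) = 4·8 − (-2)² = 28.
det(H) > 0 and tr(H) = 12 > 0, so H is positive definite and the point is a local minimum.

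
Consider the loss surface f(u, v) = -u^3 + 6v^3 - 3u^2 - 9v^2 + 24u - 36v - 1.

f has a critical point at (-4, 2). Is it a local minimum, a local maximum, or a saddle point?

The mixed partial ∂²f/∂u∂v is 0, so the Hessian at any point is diag(f_uu, f_vv) = diag(-6(u + 1), 18(2v - 1)).
At (-4, 2): H = diag(18, 54).
Both eigenvalues are positive, so H is positive definite: a local minimum.

local minimum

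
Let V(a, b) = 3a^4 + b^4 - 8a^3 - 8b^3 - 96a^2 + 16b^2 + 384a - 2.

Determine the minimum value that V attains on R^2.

-1794

V(a,b) separates as P(a) + Q(b) − 2, so its minimum is min P + min Q − 2.
P'(a) = 12(a - 4)(a - 2)(a + 4) vanishes at a ∈ {-4, 2, 4}; Q'(b) = 4b(b - 4)(b - 2) vanishes at b ∈ {0, 2, 4}.
Local minima of P (where P''>0): P(-4)=-1792, P(4)=256. Local minima of Q: Q(0)=0, Q(4)=0.
So the global minimum of V is P(-4) + Q(0) − 2 = -1792 + 0 − 2 = -1794, attained at (-4, 0).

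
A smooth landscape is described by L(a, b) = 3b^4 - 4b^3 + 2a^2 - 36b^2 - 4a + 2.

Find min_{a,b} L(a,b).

-189

L(a,b) separates as P(a) + Q(b) + 2, so its minimum is min P + min Q + 2.
P'(a) = 4a - 4 vanishes at a ∈ {1}; Q'(b) = 12b(b - 3)(b + 2) vanishes at b ∈ {-2, 0, 3}.
Local minima of P (where P''>0): P(1)=-2. Local minima of Q: Q(-2)=-64, Q(3)=-189.
So the global minimum of L is P(1) + Q(3) + 2 = -2 − 189 + 2 = -189, attained at (1, 3).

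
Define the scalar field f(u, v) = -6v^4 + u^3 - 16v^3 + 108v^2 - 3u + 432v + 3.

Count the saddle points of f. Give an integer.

3

f separates as a function of u plus a function of v, so ∇f=0 decouples.
∂f/∂u = 3(u - 1)(u + 1) = 0 at u ∈ {-1, 1}; ∂f/∂v = -24(v - 3)(v + 2)(v + 3) = 0 at v ∈ {-3, -2, 3}.
The Hessian is diagonal: diag(f_uu, f_vv). Second derivatives: f_uu(-1)=-6, f_uu(1)=6; f_vv(-3)=-144, f_vv(-2)=120, f_vv(3)=-720.
Saddle points occur where the two diagonal entries have opposite signs: (-1, -2), (1, -3), (1, 3). Count: 3.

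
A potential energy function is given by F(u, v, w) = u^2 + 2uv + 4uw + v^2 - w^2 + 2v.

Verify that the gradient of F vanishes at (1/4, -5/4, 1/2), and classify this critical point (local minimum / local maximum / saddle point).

saddle point

∇F = (2u + 2v + 4w, 2u + 2v + 2, 4u - 2w); substituting (1/4, -5/4, 1/2) gives ∇F = (0, 0, 0), so (1/4, -5/4, 1/2) is indeed a critical point.
The Hessian is constant: H = [[2, 2, 4], [2, 2, 0], [4, 0, -2]].
Leading principal minors: Δ₁ = 2, Δ₂ = 0, Δ₃ = -32.
The minors fit neither the all-positive nor the alternating-sign pattern, so H is indefinite: a saddle point.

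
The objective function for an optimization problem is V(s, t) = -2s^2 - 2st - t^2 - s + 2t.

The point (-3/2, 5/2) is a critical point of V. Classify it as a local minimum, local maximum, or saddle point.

The Hessian of V is constant: H = [[-4, -2], [-2, -2]].
det(H) = (-4)·(-2) − (-2)² = 4.
det(H) > 0 and tr(H) = -6 < 0, so H is negative definite and the point is a local maximum.

local maximum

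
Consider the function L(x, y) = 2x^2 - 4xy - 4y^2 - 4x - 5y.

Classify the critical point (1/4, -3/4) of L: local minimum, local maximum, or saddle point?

The Hessian of L is constant: H = [[4, -4], [-4, -8]].
det(H) = 4·(-8) − (-4)² = -48.
Since det(H) < 0, H is indefinite and the critical point is a saddle point.

saddle point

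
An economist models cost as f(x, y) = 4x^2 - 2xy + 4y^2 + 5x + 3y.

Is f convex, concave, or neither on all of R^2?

f is quadratic, so its Hessian is the constant matrix H = [[8, -2], [-2, 8]].
det(H) = 60, tr(H) = 16.
det(H) > 0 and tr(H) > 0, so H is positive definite everywhere: convex.

convex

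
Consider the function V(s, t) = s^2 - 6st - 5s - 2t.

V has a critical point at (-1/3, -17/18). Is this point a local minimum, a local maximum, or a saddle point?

The Hessian of V is constant: H = [[2, -6], [-6, 0]].
det(H) = 2·0 − (-6)² = -36.
Since det(H) < 0, H is indefinite and the critical point is a saddle point.

saddle point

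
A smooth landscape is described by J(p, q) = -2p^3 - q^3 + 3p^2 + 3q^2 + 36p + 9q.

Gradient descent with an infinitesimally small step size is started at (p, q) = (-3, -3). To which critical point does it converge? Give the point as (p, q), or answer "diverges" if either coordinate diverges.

(-2, -1)

J is separable, so gradient descent decouples: p follows -∂J/∂p, q follows -∂J/∂q.
∂J/∂p = -6(p - 3)(p + 2); at p=-3 this is -36, so p increases.
∂J/∂q = -3(q - 3)(q + 1); at q=-3 this is -36, so q increases.
p converges to its nearest critical value -2 (a local min of the p-part); q converges to -1. The iterate converges to (-2, -1).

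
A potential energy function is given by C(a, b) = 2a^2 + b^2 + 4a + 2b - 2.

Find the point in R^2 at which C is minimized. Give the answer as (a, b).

(-1, -1)

C(a,b) separates as P(a) + Q(b) − 2, so its minimum is min P + min Q − 2.
P'(a) = 4a + 4 vanishes at a ∈ {-1}; Q'(b) = 2b + 2 vanishes at b ∈ {-1}.
Local minima of P (where P''>0): P(-1)=-2. Local minima of Q: Q(-1)=-1.
So the global minimum of C is P(-1) + Q(-1) − 2 = -2 − 1 − 2 = -5, attained at (-1, -1).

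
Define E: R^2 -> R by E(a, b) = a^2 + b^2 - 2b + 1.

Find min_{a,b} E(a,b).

0

E(a,b) separates as P(a) + Q(b) + 1, so its minimum is min P + min Q + 1.
P'(a) = 2a vanishes at a ∈ {0}; Q'(b) = 2b - 2 vanishes at b ∈ {1}.
Local minima of P (where P''>0): P(0)=0. Local minima of Q: Q(1)=-1.
So the global minimum of E is P(0) + Q(1) + 1 = 0 − 1 + 1 = 0, attained at (0, 1).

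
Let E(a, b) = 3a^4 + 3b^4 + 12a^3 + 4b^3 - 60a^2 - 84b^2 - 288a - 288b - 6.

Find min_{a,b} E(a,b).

E(a,b) separates as P(a) + Q(b) − 6, so its minimum is min P + min Q − 6.
P'(a) = 12(a - 3)(a + 2)(a + 4) vanishes at a ∈ {-4, -2, 3}; Q'(b) = 12(b - 4)(b + 2)(b + 3) vanishes at b ∈ {-3, -2, 4}.
Local minima of P (where P''>0): P(-4)=192, P(3)=-837. Local minima of Q: Q(-3)=243, Q(4)=-1472.
So the global minimum of E is P(3) + Q(4) − 6 = -837 − 1472 − 6 = -2315, attained at (3, 4).

-2315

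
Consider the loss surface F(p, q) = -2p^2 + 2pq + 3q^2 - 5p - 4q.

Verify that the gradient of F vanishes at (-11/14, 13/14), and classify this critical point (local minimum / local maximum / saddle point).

∇F = (-4p + 2q - 5, 2p + 6q - 4); substituting (-11/14, 13/14) gives ∇F = (0, 0), so (-11/14, 13/14) is indeed a critical point.
The Hessian of F is constant: H = [[-4, 2], [2, 6]].
det(H) = (-4)·6 − 2² = -28.
Since det(H) < 0, H is indefinite and the critical point is a saddle point.

saddle point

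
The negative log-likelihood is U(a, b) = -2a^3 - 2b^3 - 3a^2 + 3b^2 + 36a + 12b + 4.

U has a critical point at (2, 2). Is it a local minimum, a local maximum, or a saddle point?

The mixed partial ∂²U/∂a∂b is 0, so the Hessian at any point is diag(U_aa, U_bb) = diag(-6(2a + 1), 6(-2b + 1)).
At (2, 2): H = diag(-30, -18).
Both eigenvalues are negative, so H is negative definite: a local maximum.

local maximum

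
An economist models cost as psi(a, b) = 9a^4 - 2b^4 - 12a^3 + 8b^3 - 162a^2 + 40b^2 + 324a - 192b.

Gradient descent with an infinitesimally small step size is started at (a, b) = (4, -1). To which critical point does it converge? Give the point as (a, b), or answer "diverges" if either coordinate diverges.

(3, 2)

psi is separable, so gradient descent decouples: a follows -∂psi/∂a, b follows -∂psi/∂b.
∂psi/∂a = 36(a - 3)(a - 1)(a + 3); at a=4 this is 756, so a decreases.
∂psi/∂b = -8(b - 4)(b - 2)(b + 3); at b=-1 this is -240, so b increases.
a converges to its nearest critical value 3 (a local min of the a-part); b converges to 2. The iterate converges to (3, 2).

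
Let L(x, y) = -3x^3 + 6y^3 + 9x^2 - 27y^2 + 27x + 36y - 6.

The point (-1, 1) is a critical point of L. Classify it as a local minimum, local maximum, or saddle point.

saddle point

The mixed partial ∂²L/∂x∂y is 0, so the Hessian at any point is diag(L_xx, L_yy) = diag(18(-x + 1), 18(2y - 3)).
At (-1, 1): H = diag(36, -18).
The eigenvalues have opposite signs, so H is indefinite: a saddle point.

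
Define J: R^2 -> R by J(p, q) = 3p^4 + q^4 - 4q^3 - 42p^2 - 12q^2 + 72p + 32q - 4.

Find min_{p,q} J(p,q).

J(p,q) separates as A(p) + B(q) − 4, so its minimum is min A + min B − 4.
A'(p) = 12(p - 2)(p - 1)(p + 3) vanishes at p ∈ {-3, 1, 2}; B'(q) = 4(q - 4)(q - 1)(q + 2) vanishes at q ∈ {-2, 1, 4}.
Local minima of A (where A''>0): A(-3)=-351, A(2)=24. Local minima of B: B(-2)=-64, B(4)=-64.
So the global minimum of J is A(-3) + B(-2) − 4 = -351 − 64 − 4 = -419, attained at (-3, -2).

-419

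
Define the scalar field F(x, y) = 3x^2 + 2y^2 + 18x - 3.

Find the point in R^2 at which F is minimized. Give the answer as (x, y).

F(x,y) separates as P(x) + Q(y) − 3, so its minimum is min P + min Q − 3.
P'(x) = 6x + 18 vanishes at x ∈ {-3}; Q'(y) = 4y vanishes at y ∈ {0}.
Local minima of P (where P''>0): P(-3)=-27. Local minima of Q: Q(0)=0.
So the global minimum of F is P(-3) + Q(0) − 3 = -27 + 0 − 3 = -30, attained at (-3, 0).

(-3, 0)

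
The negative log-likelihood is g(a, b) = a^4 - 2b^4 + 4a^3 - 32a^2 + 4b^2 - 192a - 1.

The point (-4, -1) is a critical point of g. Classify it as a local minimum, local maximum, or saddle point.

saddle point

The mixed partial ∂²g/∂a∂b is 0, so the Hessian at any point is diag(g_aa, g_bb) = diag(4(3a^2 + 6a - 16), 8(-3b^2 + 1)).
At (-4, -1): H = diag(32, -16).
The eigenvalues have opposite signs, so H is indefinite: a saddle point.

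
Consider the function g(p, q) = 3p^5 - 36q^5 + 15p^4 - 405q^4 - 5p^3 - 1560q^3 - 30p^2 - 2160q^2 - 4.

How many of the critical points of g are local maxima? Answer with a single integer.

4

g separates as a function of p plus a function of q, so ∇g=0 decouples.
∂g/∂p = 15p(p - 1)(p + 1)(p + 4) = 0 at p ∈ {-4, -1, 0, 1}; ∂g/∂q = -180q(q + 2)(q + 3)(q + 4) = 0 at q ∈ {-4, -3, -2, 0}.
The Hessian is diagonal: diag(g_pp, g_qq). Second derivatives: g_pp(-4)=-900, g_pp(-1)=90, g_pp(0)=-60, g_pp(1)=150; g_qq(-4)=1440, g_qq(-3)=-540, g_qq(-2)=720, g_qq(0)=-4320.
Local maxima occur where both diagonal entries negative: (-4, -3), (-4, 0), (0, -3), (0, 0). Count: 4.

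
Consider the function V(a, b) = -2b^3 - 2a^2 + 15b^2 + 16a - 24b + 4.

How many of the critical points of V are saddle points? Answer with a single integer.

V separates as a function of a plus a function of b, so ∇V=0 decouples.
∂V/∂a = -4(a - 4) = 0 at a ∈ {4}; ∂V/∂b = -6(b - 4)(b - 1) = 0 at b ∈ {1, 4}.
The Hessian is diagonal: diag(V_aa, V_bb). Second derivatives: V_aa(4)=-4; V_bb(1)=18, V_bb(4)=-18.
Saddle points occur where the two diagonal entries have opposite signs: (4, 1). Count: 1.

1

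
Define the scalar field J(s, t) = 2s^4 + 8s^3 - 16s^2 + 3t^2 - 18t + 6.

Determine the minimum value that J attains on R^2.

-277

J(s,t) separates as P(s) + Q(t) + 6, so its minimum is min P + min Q + 6.
P'(s) = 8s(s - 1)(s + 4) vanishes at s ∈ {-4, 0, 1}; Q'(t) = 6(t - 3) vanishes at t ∈ {3}.
Local minima of P (where P''>0): P(-4)=-256, P(1)=-6. Local minima of Q: Q(3)=-27.
So the global minimum of J is P(-4) + Q(3) + 6 = -256 − 27 + 6 = -277, attained at (-4, 3).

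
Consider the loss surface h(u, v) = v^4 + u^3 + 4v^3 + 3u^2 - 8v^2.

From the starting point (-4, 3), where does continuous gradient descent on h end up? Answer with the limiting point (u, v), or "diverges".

h is separable, so gradient descent decouples: u follows -∂h/∂u, v follows -∂h/∂v.
∂h/∂u = 3u(u + 2); at u=-4 this is 24, so u decreases.
∂h/∂v = 4v(v - 1)(v + 4); at v=3 this is 168, so v decreases.
The u-coordinate has no critical point in that direction and runs off to infinity.

diverges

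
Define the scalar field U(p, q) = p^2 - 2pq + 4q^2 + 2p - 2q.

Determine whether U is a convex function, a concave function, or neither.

convex

U is quadratic, so its Hessian is the constant matrix H = [[2, -2], [-2, 8]].
det(H) = 12, tr(H) = 10.
det(H) > 0 and tr(H) > 0, so H is positive definite everywhere: convex.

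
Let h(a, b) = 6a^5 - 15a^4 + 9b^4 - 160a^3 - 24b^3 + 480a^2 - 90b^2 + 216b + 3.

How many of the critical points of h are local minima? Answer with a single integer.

h separates as a function of a plus a function of b, so ∇h=0 decouples.
∂h/∂a = 30a(a - 4)(a - 2)(a + 4) = 0 at a ∈ {-4, 0, 2, 4}; ∂h/∂b = 36(b - 3)(b - 1)(b + 2) = 0 at b ∈ {-2, 1, 3}.
The Hessian is diagonal: diag(h_aa, h_bb). Second derivatives: h_aa(-4)=-5760, h_aa(0)=960, h_aa(2)=-720, h_aa(4)=1920; h_bb(-2)=540, h_bb(1)=-216, h_bb(3)=360.
Local minima occur where both diagonal entries positive: (0, -2), (0, 3), (4, -2), (4, 3). Count: 4.

4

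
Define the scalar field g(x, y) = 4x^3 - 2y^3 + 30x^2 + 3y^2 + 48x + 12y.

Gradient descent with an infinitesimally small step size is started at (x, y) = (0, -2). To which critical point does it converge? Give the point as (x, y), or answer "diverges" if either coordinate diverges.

g is separable, so gradient descent decouples: x follows -∂g/∂x, y follows -∂g/∂y.
∂g/∂x = 12(x + 1)(x + 4); at x=0 this is 48, so x decreases.
∂g/∂y = -6(y - 2)(y + 1); at y=-2 this is -24, so y increases.
x converges to its nearest critical value -1 (a local min of the x-part); y converges to -1. The iterate converges to (-1, -1).

(-1, -1)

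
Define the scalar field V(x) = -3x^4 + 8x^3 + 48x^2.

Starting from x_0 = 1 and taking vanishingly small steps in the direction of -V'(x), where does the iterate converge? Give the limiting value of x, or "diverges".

V'(x) = -12x(x - 4)(x + 2), so V'(1) = 108.
Gradient descent moves in the -V' direction, i.e. x is decreasing.
The nearest critical point in that direction is x = 0, where V'' = 96 > 0 (a local minimum). The iterate converges there.

0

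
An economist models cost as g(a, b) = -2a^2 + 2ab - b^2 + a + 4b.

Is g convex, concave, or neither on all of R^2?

g is quadratic, so its Hessian is the constant matrix H = [[-4, 2], [2, -2]].
det(H) = 4, tr(H) = -6.
det(H) > 0 and tr(H) < 0, so H is negative definite everywhere: concave.

concave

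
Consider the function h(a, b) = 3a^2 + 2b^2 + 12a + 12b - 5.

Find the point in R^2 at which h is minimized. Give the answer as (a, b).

h(a,b) separates as P(a) + Q(b) − 5, so its minimum is min P + min Q − 5.
P'(a) = 6a + 12 vanishes at a ∈ {-2}; Q'(b) = 4b + 12 vanishes at b ∈ {-3}.
Local minima of P (where P''>0): P(-2)=-12. Local minima of Q: Q(-3)=-18.
So the global minimum of h is P(-2) + Q(-3) − 5 = -12 − 18 − 5 = -35, attained at (-2, -3).

(-2, -3)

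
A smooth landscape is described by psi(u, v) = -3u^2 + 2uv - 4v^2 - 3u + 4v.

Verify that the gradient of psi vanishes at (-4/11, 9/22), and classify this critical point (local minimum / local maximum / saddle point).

local maximum

∇psi = (-6u + 2v - 3, 2u - 8v + 4); substituting (-4/11, 9/22) gives ∇psi = (0, 0), so (-4/11, 9/22) is indeed a critical point.
The Hessian of psi is constant: H = [[-6, 2], [2, -8]].
det(H) = (-6)·(-8) − 2² = 44.
det(H) > 0 and tr(H) = -14 < 0, so H is negative definite and the point is a local maximum.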